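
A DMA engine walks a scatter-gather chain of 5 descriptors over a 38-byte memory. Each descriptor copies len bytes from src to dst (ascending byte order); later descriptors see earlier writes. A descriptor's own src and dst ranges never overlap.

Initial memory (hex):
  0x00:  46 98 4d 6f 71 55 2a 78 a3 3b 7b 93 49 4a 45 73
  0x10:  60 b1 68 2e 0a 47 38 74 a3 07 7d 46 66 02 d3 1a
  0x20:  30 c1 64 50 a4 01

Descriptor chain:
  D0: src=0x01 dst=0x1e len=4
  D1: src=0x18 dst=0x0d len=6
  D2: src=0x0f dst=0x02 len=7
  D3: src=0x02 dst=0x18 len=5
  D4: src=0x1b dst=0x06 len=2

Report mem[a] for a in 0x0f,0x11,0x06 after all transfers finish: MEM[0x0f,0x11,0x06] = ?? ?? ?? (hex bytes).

MEM[0x0f,0x11,0x06] = 7d 66 02

[0] 0x01->0x1e len=4 : 98 4d 6f 71
[1] 0x18->0x0d len=6 : a3 07 7d 46 66 02
[2] 0x0f->0x02 len=7 : 7d 46 66 02 2e 0a 47
[3] 0x02->0x18 len=5 : 7d 46 66 02 2e
[4] 0x1b->0x06 len=2 : 02 2e
query mem[0x0f]=0x7d, mem[0x11]=0x66, mem[0x06]=0x02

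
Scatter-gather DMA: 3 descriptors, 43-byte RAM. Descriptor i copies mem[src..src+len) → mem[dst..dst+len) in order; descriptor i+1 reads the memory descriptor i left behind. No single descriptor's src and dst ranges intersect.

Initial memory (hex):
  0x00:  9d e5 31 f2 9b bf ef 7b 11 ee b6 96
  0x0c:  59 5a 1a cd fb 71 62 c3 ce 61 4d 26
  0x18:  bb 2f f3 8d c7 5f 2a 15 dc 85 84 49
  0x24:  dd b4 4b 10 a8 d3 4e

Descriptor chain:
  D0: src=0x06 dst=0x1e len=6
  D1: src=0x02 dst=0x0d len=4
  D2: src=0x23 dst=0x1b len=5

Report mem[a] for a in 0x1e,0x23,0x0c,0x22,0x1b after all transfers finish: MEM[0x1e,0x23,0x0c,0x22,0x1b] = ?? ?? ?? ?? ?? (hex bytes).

#0 dst[0x1e+6] := {0xef,0x7b,0x11,0xee,0xb6,0x96}
#1 dst[0x0d+4] := {0x31,0xf2,0x9b,0xbf}
#2 dst[0x1b+5] := {0x96,0xdd,0xb4,0x4b,0x10}
query mem[0x1e]=0x4b, mem[0x23]=0x96, mem[0x0c]=0x59, mem[0x22]=0xb6, mem[0x1b]=0x96

MEM[0x1e,0x23,0x0c,0x22,0x1b] = 4b 96 59 b6 96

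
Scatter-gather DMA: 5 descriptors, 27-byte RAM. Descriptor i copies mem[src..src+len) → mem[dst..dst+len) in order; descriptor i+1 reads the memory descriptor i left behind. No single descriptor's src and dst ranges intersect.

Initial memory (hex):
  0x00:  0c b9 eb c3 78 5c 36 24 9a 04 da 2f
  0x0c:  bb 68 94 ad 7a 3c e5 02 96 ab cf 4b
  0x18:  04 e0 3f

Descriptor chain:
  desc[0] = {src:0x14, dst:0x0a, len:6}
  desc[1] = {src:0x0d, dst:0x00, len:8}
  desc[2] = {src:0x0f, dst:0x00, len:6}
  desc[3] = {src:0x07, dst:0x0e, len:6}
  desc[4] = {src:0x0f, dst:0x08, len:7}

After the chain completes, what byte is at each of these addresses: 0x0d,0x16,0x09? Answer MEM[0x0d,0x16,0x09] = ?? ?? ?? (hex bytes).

MEM[0x0d,0x16,0x09] = 96 cf 04

#0 dst[0x0a+6] := {0x96,0xab,0xcf,0x4b,0x04,0xe0}
#1 dst[0x00+8] := {0x4b,0x04,0xe0,0x7a,0x3c,0xe5,0x02,0x96}
#2 dst[0x00+6] := {0xe0,0x7a,0x3c,0xe5,0x02,0x96}
#3 dst[0x0e+6] := {0x96,0x9a,0x04,0x96,0xab,0xcf}
#4 dst[0x08+7] := {0x9a,0x04,0x96,0xab,0xcf,0x96,0xab}
query mem[0x0d]=0x96, mem[0x16]=0xcf, mem[0x09]=0x04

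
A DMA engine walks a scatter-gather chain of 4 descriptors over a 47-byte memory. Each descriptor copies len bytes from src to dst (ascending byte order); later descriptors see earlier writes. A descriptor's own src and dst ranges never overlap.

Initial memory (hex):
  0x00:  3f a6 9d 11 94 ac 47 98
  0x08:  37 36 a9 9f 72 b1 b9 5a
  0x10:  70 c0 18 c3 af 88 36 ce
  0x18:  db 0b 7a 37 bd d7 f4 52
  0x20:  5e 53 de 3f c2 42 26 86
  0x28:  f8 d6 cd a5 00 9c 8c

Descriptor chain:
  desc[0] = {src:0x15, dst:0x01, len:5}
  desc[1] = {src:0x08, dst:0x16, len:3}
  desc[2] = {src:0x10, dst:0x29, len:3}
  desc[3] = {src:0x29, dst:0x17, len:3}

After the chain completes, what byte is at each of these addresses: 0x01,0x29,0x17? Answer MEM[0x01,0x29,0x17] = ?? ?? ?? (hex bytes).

#0 dst[0x01+5] := {0x88,0x36,0xce,0xdb,0x0b}
#1 dst[0x16+3] := {0x37,0x36,0xa9}
#2 dst[0x29+3] := {0x70,0xc0,0x18}
#3 dst[0x17+3] := {0x70,0xc0,0x18}
query mem[0x01]=0x88, mem[0x29]=0x70, mem[0x17]=0x70

MEM[0x01,0x29,0x17] = 88 70 70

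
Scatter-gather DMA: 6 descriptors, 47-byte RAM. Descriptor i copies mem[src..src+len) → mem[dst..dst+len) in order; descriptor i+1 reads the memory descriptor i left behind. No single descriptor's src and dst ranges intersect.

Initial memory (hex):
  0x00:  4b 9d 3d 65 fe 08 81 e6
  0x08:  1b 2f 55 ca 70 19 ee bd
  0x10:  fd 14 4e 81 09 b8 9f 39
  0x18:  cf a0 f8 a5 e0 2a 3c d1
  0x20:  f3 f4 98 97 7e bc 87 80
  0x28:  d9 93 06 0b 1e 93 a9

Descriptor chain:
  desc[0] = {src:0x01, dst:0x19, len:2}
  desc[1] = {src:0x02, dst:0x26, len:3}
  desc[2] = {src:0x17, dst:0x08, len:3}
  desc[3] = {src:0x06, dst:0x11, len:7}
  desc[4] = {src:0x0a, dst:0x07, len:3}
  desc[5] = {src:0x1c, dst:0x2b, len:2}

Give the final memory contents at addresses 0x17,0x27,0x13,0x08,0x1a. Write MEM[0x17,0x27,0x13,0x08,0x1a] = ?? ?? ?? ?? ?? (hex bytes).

MEM[0x17,0x27,0x13,0x08,0x1a] = 70 65 39 ca 3d

#0 dst[0x19+2] := {0x9d,0x3d}
#1 dst[0x26+3] := {0x3d,0x65,0xfe}
#2 dst[0x08+3] := {0x39,0xcf,0x9d}
#3 dst[0x11+7] := {0x81,0xe6,0x39,0xcf,0x9d,0xca,0x70}
#4 dst[0x07+3] := {0x9d,0xca,0x70}
#5 dst[0x2b+2] := {0xe0,0x2a}
query mem[0x17]=0x70, mem[0x27]=0x65, mem[0x13]=0x39, mem[0x08]=0xca, mem[0x1a]=0x3d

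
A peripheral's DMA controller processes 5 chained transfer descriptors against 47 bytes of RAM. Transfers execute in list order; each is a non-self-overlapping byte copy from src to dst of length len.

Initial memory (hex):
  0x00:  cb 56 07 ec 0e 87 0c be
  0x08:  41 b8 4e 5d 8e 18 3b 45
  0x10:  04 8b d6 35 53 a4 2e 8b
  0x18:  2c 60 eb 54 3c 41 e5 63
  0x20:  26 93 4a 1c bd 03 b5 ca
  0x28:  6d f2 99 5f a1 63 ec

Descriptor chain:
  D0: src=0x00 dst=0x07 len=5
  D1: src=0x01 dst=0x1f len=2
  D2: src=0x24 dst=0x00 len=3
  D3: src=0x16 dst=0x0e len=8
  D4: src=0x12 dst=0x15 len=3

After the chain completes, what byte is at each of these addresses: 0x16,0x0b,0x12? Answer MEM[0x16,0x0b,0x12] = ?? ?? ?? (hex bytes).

#0 dst[0x07+5] := {0xcb,0x56,0x07,0xec,0x0e}
#1 dst[0x1f+2] := {0x56,0x07}
#2 dst[0x00+3] := {0xbd,0x03,0xb5}
#3 dst[0x0e+8] := {0x2e,0x8b,0x2c,0x60,0xeb,0x54,0x3c,0x41}
#4 dst[0x15+3] := {0xeb,0x54,0x3c}
query mem[0x16]=0x54, mem[0x0b]=0x0e, mem[0x12]=0xeb

MEM[0x16,0x0b,0x12] = 54 0e eb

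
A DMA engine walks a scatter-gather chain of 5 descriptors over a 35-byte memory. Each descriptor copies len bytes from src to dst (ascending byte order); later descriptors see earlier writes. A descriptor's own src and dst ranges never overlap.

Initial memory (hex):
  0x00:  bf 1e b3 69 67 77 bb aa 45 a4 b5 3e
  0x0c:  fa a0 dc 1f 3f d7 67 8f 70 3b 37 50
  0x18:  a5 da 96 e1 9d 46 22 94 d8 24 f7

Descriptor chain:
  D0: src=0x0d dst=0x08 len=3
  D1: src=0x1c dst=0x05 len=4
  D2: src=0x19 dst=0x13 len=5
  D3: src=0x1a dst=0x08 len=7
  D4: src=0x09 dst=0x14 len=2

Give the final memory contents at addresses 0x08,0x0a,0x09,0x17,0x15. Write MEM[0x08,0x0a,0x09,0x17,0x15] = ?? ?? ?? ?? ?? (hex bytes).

[0] 0x0d->0x08 len=3 : a0 dc 1f
[1] 0x1c->0x05 len=4 : 9d 46 22 94
[2] 0x19->0x13 len=5 : da 96 e1 9d 46
[3] 0x1a->0x08 len=7 : 96 e1 9d 46 22 94 d8
[4] 0x09->0x14 len=2 : e1 9d
query mem[0x08]=0x96, mem[0x0a]=0x9d, mem[0x09]=0xe1, mem[0x17]=0x46, mem[0x15]=0x9d

MEM[0x08,0x0a,0x09,0x17,0x15] = 96 9d e1 46 9d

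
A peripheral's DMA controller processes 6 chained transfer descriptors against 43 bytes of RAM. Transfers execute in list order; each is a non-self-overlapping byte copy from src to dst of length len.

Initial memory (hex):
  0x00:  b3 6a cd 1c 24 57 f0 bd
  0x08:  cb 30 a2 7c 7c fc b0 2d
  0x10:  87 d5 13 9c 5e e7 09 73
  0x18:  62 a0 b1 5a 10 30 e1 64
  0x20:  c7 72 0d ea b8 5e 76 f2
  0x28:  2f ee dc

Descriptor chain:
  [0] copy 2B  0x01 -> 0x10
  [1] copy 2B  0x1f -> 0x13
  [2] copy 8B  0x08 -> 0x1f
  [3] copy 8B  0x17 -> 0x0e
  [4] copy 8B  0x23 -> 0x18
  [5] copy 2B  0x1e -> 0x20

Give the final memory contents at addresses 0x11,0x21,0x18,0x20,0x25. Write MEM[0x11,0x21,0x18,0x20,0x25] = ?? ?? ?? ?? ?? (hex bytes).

MEM[0x11,0x21,0x18,0x20,0x25] = b1 dc 7c ee b0

  after D0: wrote 2B at 0x10 = 6acd
  after D1: wrote 2B at 0x13 = 64c7
  after D2: wrote 8B at 0x1f = cb30a27c7cfcb02d
  after D3: wrote 8B at 0x0e = 7362a0b15a1030e1
  after D4: wrote 8B at 0x18 = 7cfcb02df22feedc
  after D5: wrote 2B at 0x20 = eedc
query mem[0x11]=0xb1, mem[0x21]=0xdc, mem[0x18]=0x7c, mem[0x20]=0xee, mem[0x25]=0xb0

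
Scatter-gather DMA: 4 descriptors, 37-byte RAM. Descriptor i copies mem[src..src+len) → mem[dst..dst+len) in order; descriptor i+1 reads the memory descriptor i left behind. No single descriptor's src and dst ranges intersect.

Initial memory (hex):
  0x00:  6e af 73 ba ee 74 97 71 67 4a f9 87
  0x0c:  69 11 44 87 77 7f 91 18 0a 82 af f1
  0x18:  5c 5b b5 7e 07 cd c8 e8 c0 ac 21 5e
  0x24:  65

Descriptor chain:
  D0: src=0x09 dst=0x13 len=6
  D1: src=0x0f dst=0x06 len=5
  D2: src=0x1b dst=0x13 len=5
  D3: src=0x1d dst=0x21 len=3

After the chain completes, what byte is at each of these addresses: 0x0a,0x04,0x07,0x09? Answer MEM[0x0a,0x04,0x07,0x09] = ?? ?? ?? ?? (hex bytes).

MEM[0x0a,0x04,0x07,0x09] = 4a ee 77 91

D0: mem[0x13..0x18] <- [4a f9 87 69 11 44]
D1: mem[0x06..0x0a] <- [87 77 7f 91 4a]
D2: mem[0x13..0x17] <- [7e 07 cd c8 e8]
D3: mem[0x21..0x23] <- [cd c8 e8]
query mem[0x0a]=0x4a, mem[0x04]=0xee, mem[0x07]=0x77, mem[0x09]=0x91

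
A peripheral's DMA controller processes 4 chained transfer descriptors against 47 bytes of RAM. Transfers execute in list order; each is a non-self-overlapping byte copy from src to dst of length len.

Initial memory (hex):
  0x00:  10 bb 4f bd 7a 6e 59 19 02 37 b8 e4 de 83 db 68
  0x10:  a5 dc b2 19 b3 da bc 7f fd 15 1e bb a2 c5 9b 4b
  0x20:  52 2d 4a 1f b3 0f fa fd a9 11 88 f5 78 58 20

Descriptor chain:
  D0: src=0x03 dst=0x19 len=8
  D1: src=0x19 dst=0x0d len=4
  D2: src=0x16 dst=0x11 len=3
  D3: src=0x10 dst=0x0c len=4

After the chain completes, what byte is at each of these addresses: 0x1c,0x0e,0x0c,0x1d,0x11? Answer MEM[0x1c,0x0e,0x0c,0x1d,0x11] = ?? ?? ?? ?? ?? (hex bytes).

MEM[0x1c,0x0e,0x0c,0x1d,0x11] = 59 7f 59 19 bc

D0: mem[0x19..0x20] <- [bd 7a 6e 59 19 02 37 b8]
D1: mem[0x0d..0x10] <- [bd 7a 6e 59]
D2: mem[0x11..0x13] <- [bc 7f fd]
D3: mem[0x0c..0x0f] <- [59 bc 7f fd]
query mem[0x1c]=0x59, mem[0x0e]=0x7f, mem[0x0c]=0x59, mem[0x1d]=0x19, mem[0x11]=0xbc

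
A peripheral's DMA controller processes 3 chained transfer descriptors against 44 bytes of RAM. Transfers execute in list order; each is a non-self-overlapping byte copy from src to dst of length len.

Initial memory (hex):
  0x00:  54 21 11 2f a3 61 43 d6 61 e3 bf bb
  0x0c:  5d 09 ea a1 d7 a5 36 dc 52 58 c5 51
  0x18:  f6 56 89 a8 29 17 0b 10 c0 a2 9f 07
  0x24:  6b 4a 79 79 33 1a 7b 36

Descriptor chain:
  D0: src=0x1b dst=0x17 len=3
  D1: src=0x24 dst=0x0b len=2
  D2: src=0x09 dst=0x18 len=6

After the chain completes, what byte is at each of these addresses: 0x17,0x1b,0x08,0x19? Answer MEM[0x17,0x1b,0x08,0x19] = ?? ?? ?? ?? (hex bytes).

MEM[0x17,0x1b,0x08,0x19] = a8 4a 61 bf

  after D0: wrote 3B at 0x17 = a82917
  after D1: wrote 2B at 0x0b = 6b4a
  after D2: wrote 6B at 0x18 = e3bf6b4a09ea
query mem[0x17]=0xa8, mem[0x1b]=0x4a, mem[0x08]=0x61, mem[0x19]=0xbf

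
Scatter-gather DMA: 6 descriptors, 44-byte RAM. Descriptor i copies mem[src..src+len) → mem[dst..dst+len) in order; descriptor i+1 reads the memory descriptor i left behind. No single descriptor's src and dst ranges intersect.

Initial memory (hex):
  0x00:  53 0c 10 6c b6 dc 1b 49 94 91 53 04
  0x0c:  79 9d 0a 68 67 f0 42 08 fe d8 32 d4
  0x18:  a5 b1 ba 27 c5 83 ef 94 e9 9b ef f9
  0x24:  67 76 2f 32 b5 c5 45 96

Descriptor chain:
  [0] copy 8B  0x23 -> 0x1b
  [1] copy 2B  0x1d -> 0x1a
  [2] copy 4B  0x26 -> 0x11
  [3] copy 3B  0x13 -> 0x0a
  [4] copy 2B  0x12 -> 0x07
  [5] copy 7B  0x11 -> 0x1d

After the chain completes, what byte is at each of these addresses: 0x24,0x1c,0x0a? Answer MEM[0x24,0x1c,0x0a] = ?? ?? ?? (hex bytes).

[0] 0x23->0x1b len=8 : f9 67 76 2f 32 b5 c5 45
[1] 0x1d->0x1a len=2 : 76 2f
[2] 0x26->0x11 len=4 : 2f 32 b5 c5
[3] 0x13->0x0a len=3 : b5 c5 d8
[4] 0x12->0x07 len=2 : 32 b5
[5] 0x11->0x1d len=7 : 2f 32 b5 c5 d8 32 d4
query mem[0x24]=0x67, mem[0x1c]=0x67, mem[0x0a]=0xb5

MEM[0x24,0x1c,0x0a] = 67 67 b5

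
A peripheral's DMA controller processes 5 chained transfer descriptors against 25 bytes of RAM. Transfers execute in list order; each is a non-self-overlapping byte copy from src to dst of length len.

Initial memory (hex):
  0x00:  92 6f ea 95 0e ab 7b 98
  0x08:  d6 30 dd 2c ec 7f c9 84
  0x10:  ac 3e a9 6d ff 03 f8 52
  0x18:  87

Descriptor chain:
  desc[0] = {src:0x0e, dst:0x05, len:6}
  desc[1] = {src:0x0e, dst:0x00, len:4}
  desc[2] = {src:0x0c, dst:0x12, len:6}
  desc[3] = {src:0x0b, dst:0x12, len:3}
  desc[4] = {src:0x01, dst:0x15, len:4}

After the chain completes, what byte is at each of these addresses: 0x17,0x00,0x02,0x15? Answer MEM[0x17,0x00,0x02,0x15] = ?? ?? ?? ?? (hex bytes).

MEM[0x17,0x00,0x02,0x15] = 3e c9 ac 84

#0 dst[0x05+6] := {0xc9,0x84,0xac,0x3e,0xa9,0x6d}
#1 dst[0x00+4] := {0xc9,0x84,0xac,0x3e}
#2 dst[0x12+6] := {0xec,0x7f,0xc9,0x84,0xac,0x3e}
#3 dst[0x12+3] := {0x2c,0xec,0x7f}
#4 dst[0x15+4] := {0x84,0xac,0x3e,0x0e}
query mem[0x17]=0x3e, mem[0x00]=0xc9, mem[0x02]=0xac, mem[0x15]=0x84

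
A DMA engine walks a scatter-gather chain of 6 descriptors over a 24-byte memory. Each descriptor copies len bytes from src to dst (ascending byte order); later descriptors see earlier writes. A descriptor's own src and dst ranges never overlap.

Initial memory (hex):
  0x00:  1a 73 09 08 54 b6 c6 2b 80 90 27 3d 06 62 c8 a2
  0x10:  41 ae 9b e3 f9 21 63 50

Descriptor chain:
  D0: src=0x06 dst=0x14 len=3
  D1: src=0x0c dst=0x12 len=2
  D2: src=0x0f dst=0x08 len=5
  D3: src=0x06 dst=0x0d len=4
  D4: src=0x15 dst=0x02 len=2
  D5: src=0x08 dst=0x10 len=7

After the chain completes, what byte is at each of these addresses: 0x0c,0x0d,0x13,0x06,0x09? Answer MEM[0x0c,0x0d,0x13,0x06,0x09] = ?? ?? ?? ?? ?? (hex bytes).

MEM[0x0c,0x0d,0x13,0x06,0x09] = 62 c6 06 c6 41

  after D0: wrote 3B at 0x14 = c62b80
  after D1: wrote 2B at 0x12 = 0662
  after D2: wrote 5B at 0x08 = a241ae0662
  after D3: wrote 4B at 0x0d = c62ba241
  after D4: wrote 2B at 0x02 = 2b80
  after D5: wrote 7B at 0x10 = a241ae0662c62b
query mem[0x0c]=0x62, mem[0x0d]=0xc6, mem[0x13]=0x06, mem[0x06]=0xc6, mem[0x09]=0x41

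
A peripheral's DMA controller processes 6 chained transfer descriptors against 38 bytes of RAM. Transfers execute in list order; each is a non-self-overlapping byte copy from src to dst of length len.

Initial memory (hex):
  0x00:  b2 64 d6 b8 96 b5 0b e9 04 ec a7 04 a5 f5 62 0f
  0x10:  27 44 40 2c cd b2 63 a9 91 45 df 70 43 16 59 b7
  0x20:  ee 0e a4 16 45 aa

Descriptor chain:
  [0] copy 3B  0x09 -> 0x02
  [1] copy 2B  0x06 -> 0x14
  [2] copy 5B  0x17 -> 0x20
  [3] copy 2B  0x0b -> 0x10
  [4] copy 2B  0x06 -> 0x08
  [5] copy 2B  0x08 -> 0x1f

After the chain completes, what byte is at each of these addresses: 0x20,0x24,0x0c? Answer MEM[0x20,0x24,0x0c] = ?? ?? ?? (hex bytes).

MEM[0x20,0x24,0x0c] = e9 70 a5

  after D0: wrote 3B at 0x02 = eca704
  after D1: wrote 2B at 0x14 = 0be9
  after D2: wrote 5B at 0x20 = a99145df70
  after D3: wrote 2B at 0x10 = 04a5
  after D4: wrote 2B at 0x08 = 0be9
  after D5: wrote 2B at 0x1f = 0be9
query mem[0x20]=0xe9, mem[0x24]=0x70, mem[0x0c]=0xa5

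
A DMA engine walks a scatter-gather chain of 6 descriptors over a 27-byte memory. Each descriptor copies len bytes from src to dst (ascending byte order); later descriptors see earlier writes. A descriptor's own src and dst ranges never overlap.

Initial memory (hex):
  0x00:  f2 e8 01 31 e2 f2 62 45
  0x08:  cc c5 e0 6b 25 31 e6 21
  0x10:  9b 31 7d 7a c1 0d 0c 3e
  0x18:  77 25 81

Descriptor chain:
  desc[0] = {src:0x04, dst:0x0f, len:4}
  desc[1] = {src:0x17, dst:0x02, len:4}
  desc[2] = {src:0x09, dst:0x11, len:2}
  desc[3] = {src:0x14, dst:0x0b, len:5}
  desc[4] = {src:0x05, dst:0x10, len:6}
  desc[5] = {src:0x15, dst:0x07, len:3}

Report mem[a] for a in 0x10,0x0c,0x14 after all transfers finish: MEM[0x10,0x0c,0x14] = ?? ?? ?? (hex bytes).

D0: mem[0x0f..0x12] <- [e2 f2 62 45]
D1: mem[0x02..0x05] <- [3e 77 25 81]
D2: mem[0x11..0x12] <- [c5 e0]
D3: mem[0x0b..0x0f] <- [c1 0d 0c 3e 77]
D4: mem[0x10..0x15] <- [81 62 45 cc c5 e0]
D5: mem[0x07..0x09] <- [e0 0c 3e]
query mem[0x10]=0x81, mem[0x0c]=0x0d, mem[0x14]=0xc5

MEM[0x10,0x0c,0x14] = 81 0d c5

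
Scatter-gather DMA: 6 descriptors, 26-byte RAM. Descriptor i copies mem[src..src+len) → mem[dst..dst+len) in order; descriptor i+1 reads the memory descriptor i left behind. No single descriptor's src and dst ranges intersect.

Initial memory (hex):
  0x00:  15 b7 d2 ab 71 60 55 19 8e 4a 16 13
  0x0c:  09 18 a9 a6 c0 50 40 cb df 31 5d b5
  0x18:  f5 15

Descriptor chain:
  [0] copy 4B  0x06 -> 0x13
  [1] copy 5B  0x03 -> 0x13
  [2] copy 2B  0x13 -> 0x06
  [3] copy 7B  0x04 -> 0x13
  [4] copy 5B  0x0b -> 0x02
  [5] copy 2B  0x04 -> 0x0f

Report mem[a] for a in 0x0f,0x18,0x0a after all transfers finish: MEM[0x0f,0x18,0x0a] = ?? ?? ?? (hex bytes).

MEM[0x0f,0x18,0x0a] = 18 4a 16

  after D0: wrote 4B at 0x13 = 55198e4a
  after D1: wrote 5B at 0x13 = ab71605519
  after D2: wrote 2B at 0x06 = ab71
  after D3: wrote 7B at 0x13 = 7160ab718e4a16
  after D4: wrote 5B at 0x02 = 130918a9a6
  after D5: wrote 2B at 0x0f = 18a9
query mem[0x0f]=0x18, mem[0x18]=0x4a, mem[0x0a]=0x16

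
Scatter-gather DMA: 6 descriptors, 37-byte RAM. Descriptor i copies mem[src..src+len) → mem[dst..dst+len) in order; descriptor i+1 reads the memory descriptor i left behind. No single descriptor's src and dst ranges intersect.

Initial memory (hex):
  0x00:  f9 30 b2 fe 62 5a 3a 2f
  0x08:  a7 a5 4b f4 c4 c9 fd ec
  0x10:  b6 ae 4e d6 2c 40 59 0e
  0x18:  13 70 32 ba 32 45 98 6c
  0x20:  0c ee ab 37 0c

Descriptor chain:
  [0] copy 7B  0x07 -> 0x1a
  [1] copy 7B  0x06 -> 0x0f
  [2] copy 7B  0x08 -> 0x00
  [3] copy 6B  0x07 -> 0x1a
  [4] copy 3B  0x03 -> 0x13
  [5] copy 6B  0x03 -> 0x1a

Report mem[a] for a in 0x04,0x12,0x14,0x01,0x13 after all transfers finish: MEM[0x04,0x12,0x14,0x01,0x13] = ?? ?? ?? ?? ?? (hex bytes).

MEM[0x04,0x12,0x14,0x01,0x13] = c4 a5 c4 a5 f4

D0: mem[0x1a..0x20] <- [2f a7 a5 4b f4 c4 c9]
D1: mem[0x0f..0x15] <- [3a 2f a7 a5 4b f4 c4]
D2: mem[0x00..0x06] <- [a7 a5 4b f4 c4 c9 fd]
D3: mem[0x1a..0x1f] <- [2f a7 a5 4b f4 c4]
D4: mem[0x13..0x15] <- [f4 c4 c9]
D5: mem[0x1a..0x1f] <- [f4 c4 c9 fd 2f a7]
query mem[0x04]=0xc4, mem[0x12]=0xa5, mem[0x14]=0xc4, mem[0x01]=0xa5, mem[0x13]=0xf4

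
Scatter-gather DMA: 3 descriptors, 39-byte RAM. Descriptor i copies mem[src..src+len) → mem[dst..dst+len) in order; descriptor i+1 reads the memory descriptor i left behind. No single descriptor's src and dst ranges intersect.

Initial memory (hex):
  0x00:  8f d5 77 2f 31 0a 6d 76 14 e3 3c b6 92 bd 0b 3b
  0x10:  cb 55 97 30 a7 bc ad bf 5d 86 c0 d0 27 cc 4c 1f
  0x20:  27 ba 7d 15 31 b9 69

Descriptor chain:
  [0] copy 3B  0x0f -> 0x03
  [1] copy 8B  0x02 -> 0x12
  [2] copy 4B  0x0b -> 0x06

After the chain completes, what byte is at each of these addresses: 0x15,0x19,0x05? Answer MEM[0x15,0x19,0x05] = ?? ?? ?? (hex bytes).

MEM[0x15,0x19,0x05] = 55 e3 55

[0] 0x0f->0x03 len=3 : 3b cb 55
[1] 0x02->0x12 len=8 : 77 3b cb 55 6d 76 14 e3
[2] 0x0b->0x06 len=4 : b6 92 bd 0b
query mem[0x15]=0x55, mem[0x19]=0xe3, mem[0x05]=0x55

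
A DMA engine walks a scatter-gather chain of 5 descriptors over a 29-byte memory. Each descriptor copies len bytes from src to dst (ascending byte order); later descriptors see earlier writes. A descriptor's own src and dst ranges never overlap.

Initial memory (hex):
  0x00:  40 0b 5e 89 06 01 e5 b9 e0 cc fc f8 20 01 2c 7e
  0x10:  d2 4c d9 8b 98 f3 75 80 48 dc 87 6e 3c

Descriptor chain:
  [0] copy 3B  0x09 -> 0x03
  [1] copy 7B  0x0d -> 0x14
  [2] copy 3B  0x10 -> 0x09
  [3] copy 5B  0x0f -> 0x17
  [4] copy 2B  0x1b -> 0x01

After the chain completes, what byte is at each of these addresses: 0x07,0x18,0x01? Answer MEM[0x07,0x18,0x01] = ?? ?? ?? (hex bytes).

MEM[0x07,0x18,0x01] = b9 d2 8b

#0 dst[0x03+3] := {0xcc,0xfc,0xf8}
#1 dst[0x14+7] := {0x01,0x2c,0x7e,0xd2,0x4c,0xd9,0x8b}
#2 dst[0x09+3] := {0xd2,0x4c,0xd9}
#3 dst[0x17+5] := {0x7e,0xd2,0x4c,0xd9,0x8b}
#4 dst[0x01+2] := {0x8b,0x3c}
query mem[0x07]=0xb9, mem[0x18]=0xd2, mem[0x01]=0x8b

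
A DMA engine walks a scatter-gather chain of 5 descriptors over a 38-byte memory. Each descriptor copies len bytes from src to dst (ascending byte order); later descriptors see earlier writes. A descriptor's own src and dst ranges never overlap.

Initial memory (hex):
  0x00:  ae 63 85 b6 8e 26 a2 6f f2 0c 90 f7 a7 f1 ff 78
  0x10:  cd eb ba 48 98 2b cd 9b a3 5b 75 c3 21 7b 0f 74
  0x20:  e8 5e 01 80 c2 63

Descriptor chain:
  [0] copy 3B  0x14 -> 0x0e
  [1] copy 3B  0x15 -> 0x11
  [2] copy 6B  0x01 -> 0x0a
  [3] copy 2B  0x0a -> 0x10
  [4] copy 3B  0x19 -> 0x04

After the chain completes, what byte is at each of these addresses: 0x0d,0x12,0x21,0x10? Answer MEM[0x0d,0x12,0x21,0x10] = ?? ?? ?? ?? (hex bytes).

  after D0: wrote 3B at 0x0e = 982bcd
  after D1: wrote 3B at 0x11 = 2bcd9b
  after D2: wrote 6B at 0x0a = 6385b68e26a2
  after D3: wrote 2B at 0x10 = 6385
  after D4: wrote 3B at 0x04 = 5b75c3
query mem[0x0d]=0x8e, mem[0x12]=0xcd, mem[0x21]=0x5e, mem[0x10]=0x63

MEM[0x0d,0x12,0x21,0x10] = 8e cd 5e 63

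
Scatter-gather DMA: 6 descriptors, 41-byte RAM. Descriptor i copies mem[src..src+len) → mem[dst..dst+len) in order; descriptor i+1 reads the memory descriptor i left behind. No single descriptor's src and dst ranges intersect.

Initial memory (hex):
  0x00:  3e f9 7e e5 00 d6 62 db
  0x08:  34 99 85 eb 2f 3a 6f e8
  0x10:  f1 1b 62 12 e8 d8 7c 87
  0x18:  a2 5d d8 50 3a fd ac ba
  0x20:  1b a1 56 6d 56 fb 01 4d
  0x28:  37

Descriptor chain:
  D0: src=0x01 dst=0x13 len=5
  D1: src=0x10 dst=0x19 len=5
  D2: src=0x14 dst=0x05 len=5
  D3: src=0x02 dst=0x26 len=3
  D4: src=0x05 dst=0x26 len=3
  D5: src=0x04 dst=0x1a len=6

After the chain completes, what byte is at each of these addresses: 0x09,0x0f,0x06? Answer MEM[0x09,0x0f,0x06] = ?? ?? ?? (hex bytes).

MEM[0x09,0x0f,0x06] = a2 e8 e5

#0 dst[0x13+5] := {0xf9,0x7e,0xe5,0x00,0xd6}
#1 dst[0x19+5] := {0xf1,0x1b,0x62,0xf9,0x7e}
#2 dst[0x05+5] := {0x7e,0xe5,0x00,0xd6,0xa2}
#3 dst[0x26+3] := {0x7e,0xe5,0x00}
#4 dst[0x26+3] := {0x7e,0xe5,0x00}
#5 dst[0x1a+6] := {0x00,0x7e,0xe5,0x00,0xd6,0xa2}
query mem[0x09]=0xa2, mem[0x0f]=0xe8, mem[0x06]=0xe5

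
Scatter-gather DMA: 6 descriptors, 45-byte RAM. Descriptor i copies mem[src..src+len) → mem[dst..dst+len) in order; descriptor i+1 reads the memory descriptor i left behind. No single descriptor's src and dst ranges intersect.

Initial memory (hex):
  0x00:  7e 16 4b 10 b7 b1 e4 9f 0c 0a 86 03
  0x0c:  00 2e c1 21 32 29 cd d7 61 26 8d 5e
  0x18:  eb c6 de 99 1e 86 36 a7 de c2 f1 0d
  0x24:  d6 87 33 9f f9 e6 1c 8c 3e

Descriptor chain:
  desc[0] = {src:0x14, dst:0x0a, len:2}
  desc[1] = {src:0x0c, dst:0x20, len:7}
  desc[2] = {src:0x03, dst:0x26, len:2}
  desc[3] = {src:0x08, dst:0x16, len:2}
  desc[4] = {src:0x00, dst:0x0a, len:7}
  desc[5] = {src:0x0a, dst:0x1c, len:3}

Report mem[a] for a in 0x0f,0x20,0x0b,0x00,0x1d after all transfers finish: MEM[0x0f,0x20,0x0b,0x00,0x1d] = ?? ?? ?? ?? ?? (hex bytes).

  after D0: wrote 2B at 0x0a = 6126
  after D1: wrote 7B at 0x20 = 002ec1213229cd
  after D2: wrote 2B at 0x26 = 10b7
  after D3: wrote 2B at 0x16 = 0c0a
  after D4: wrote 7B at 0x0a = 7e164b10b7b1e4
  after D5: wrote 3B at 0x1c = 7e164b
query mem[0x0f]=0xb1, mem[0x20]=0x00, mem[0x0b]=0x16, mem[0x00]=0x7e, mem[0x1d]=0x16

MEM[0x0f,0x20,0x0b,0x00,0x1d] = b1 00 16 7e 16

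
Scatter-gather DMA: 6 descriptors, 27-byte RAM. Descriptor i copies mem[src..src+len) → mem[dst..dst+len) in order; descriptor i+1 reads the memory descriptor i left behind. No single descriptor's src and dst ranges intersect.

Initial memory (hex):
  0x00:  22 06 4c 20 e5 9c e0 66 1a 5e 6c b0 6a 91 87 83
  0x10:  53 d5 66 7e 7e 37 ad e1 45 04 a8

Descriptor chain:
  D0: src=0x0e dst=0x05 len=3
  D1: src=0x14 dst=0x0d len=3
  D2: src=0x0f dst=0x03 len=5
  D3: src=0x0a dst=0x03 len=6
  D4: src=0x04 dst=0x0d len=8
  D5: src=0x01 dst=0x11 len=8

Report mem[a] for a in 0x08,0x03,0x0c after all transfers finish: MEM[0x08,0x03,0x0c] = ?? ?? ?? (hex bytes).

#0 dst[0x05+3] := {0x87,0x83,0x53}
#1 dst[0x0d+3] := {0x7e,0x37,0xad}
#2 dst[0x03+5] := {0xad,0x53,0xd5,0x66,0x7e}
#3 dst[0x03+6] := {0x6c,0xb0,0x6a,0x7e,0x37,0xad}
#4 dst[0x0d+8] := {0xb0,0x6a,0x7e,0x37,0xad,0x5e,0x6c,0xb0}
#5 dst[0x11+8] := {0x06,0x4c,0x6c,0xb0,0x6a,0x7e,0x37,0xad}
query mem[0x08]=0xad, mem[0x03]=0x6c, mem[0x0c]=0x6a

MEM[0x08,0x03,0x0c] = ad 6c 6a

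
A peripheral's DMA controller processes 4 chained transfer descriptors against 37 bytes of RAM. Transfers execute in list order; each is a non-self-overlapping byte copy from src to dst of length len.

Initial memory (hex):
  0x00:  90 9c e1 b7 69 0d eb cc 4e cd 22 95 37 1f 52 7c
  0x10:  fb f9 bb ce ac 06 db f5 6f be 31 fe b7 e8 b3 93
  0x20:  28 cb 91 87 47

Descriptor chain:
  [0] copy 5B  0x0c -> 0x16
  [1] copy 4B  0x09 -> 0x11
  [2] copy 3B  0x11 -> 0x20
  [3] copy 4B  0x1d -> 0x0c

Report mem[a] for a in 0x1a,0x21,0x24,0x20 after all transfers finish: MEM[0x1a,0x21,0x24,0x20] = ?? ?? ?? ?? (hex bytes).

MEM[0x1a,0x21,0x24,0x20] = fb 22 47 cd

  after D0: wrote 5B at 0x16 = 371f527cfb
  after D1: wrote 4B at 0x11 = cd229537
  after D2: wrote 3B at 0x20 = cd2295
  after D3: wrote 4B at 0x0c = e8b393cd
query mem[0x1a]=0xfb, mem[0x21]=0x22, mem[0x24]=0x47, mem[0x20]=0xcd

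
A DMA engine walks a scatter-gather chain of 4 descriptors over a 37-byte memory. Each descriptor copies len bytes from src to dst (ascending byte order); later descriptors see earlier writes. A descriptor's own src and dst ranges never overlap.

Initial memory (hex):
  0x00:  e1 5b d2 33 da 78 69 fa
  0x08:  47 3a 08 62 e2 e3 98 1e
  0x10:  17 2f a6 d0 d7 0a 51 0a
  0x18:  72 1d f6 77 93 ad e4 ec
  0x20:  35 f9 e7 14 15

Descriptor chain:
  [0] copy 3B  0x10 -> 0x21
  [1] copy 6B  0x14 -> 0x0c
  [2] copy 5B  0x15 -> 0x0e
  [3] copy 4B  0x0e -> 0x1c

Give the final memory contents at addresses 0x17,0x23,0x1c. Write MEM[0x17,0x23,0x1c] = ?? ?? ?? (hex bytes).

MEM[0x17,0x23,0x1c] = 0a a6 0a

#0 dst[0x21+3] := {0x17,0x2f,0xa6}
#1 dst[0x0c+6] := {0xd7,0x0a,0x51,0x0a,0x72,0x1d}
#2 dst[0x0e+5] := {0x0a,0x51,0x0a,0x72,0x1d}
#3 dst[0x1c+4] := {0x0a,0x51,0x0a,0x72}
query mem[0x17]=0x0a, mem[0x23]=0xa6, mem[0x1c]=0x0a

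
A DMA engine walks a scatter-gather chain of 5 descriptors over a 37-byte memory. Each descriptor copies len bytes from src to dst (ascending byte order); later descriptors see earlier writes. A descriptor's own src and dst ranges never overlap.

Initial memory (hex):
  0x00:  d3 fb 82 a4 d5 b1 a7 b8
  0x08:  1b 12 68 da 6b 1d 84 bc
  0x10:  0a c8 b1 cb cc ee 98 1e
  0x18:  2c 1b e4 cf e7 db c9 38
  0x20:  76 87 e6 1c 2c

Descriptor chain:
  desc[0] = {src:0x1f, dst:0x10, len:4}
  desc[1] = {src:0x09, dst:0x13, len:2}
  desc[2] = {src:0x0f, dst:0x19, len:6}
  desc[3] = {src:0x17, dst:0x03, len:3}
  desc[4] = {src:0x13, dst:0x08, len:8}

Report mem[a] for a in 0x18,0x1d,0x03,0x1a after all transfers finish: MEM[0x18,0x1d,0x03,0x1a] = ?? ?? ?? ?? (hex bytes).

MEM[0x18,0x1d,0x03,0x1a] = 2c 12 1e 38

[0] 0x1f->0x10 len=4 : 38 76 87 e6
[1] 0x09->0x13 len=2 : 12 68
[2] 0x0f->0x19 len=6 : bc 38 76 87 12 68
[3] 0x17->0x03 len=3 : 1e 2c bc
[4] 0x13->0x08 len=8 : 12 68 ee 98 1e 2c bc 38
query mem[0x18]=0x2c, mem[0x1d]=0x12, mem[0x03]=0x1e, mem[0x1a]=0x38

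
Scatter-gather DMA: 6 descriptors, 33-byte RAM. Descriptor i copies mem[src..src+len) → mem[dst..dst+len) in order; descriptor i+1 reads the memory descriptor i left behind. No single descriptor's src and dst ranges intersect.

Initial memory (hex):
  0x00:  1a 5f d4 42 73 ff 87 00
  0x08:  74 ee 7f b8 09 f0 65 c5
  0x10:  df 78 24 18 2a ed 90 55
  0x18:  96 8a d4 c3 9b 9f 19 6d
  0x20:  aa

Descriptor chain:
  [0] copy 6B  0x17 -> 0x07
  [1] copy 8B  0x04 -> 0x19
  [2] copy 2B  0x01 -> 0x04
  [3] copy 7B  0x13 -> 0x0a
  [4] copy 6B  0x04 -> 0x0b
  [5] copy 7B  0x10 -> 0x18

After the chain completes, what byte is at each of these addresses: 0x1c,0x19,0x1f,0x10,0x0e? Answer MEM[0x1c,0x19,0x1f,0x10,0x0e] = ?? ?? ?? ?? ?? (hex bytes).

#0 dst[0x07+6] := {0x55,0x96,0x8a,0xd4,0xc3,0x9b}
#1 dst[0x19+8] := {0x73,0xff,0x87,0x55,0x96,0x8a,0xd4,0xc3}
#2 dst[0x04+2] := {0x5f,0xd4}
#3 dst[0x0a+7] := {0x18,0x2a,0xed,0x90,0x55,0x96,0x73}
#4 dst[0x0b+6] := {0x5f,0xd4,0x87,0x55,0x96,0x8a}
#5 dst[0x18+7] := {0x8a,0x78,0x24,0x18,0x2a,0xed,0x90}
query mem[0x1c]=0x2a, mem[0x19]=0x78, mem[0x1f]=0xd4, mem[0x10]=0x8a, mem[0x0e]=0x55

MEM[0x1c,0x19,0x1f,0x10,0x0e] = 2a 78 d4 8a 55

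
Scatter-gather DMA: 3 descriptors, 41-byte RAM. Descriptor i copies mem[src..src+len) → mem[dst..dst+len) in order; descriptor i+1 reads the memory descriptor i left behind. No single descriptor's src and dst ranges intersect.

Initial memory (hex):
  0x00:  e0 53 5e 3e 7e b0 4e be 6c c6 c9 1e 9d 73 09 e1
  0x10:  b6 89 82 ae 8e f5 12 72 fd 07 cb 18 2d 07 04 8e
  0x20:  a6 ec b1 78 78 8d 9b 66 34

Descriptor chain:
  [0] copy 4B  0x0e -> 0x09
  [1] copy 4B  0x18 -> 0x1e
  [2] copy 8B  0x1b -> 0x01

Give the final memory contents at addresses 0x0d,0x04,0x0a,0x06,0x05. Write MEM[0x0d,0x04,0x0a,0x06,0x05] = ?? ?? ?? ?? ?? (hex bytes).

#0 dst[0x09+4] := {0x09,0xe1,0xb6,0x89}
#1 dst[0x1e+4] := {0xfd,0x07,0xcb,0x18}
#2 dst[0x01+8] := {0x18,0x2d,0x07,0xfd,0x07,0xcb,0x18,0xb1}
query mem[0x0d]=0x73, mem[0x04]=0xfd, mem[0x0a]=0xe1, mem[0x06]=0xcb, mem[0x05]=0x07

MEM[0x0d,0x04,0x0a,0x06,0x05] = 73 fd e1 cb 07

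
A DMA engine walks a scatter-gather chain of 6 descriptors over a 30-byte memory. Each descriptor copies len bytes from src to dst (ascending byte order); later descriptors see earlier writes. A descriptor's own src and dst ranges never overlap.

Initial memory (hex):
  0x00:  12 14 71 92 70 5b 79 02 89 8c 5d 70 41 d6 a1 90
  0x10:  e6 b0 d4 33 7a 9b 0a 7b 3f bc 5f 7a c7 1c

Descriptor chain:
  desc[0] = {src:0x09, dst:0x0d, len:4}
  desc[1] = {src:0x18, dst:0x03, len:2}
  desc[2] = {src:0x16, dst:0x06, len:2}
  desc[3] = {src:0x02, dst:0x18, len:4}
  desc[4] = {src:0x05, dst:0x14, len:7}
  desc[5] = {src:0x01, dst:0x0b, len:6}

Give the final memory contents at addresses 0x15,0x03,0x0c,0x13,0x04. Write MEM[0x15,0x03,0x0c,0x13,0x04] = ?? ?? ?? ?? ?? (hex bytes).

MEM[0x15,0x03,0x0c,0x13,0x04] = 0a 3f 71 33 bc

  after D0: wrote 4B at 0x0d = 8c5d7041
  after D1: wrote 2B at 0x03 = 3fbc
  after D2: wrote 2B at 0x06 = 0a7b
  after D3: wrote 4B at 0x18 = 713fbc5b
  after D4: wrote 7B at 0x14 = 5b0a7b898c5d70
  after D5: wrote 6B at 0x0b = 14713fbc5b0a
query mem[0x15]=0x0a, mem[0x03]=0x3f, mem[0x0c]=0x71, mem[0x13]=0x33, mem[0x04]=0xbc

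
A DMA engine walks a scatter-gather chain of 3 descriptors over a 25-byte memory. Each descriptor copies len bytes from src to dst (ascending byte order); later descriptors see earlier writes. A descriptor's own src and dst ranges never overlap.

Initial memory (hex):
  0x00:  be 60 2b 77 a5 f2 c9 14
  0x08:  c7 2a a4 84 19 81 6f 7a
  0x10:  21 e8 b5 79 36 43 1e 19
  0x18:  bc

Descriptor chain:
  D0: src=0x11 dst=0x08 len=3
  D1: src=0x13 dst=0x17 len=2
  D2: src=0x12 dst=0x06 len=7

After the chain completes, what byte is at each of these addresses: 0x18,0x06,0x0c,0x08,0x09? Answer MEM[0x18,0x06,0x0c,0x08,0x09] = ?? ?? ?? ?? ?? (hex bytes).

D0: mem[0x08..0x0a] <- [e8 b5 79]
D1: mem[0x17..0x18] <- [79 36]
D2: mem[0x06..0x0c] <- [b5 79 36 43 1e 79 36]
query mem[0x18]=0x36, mem[0x06]=0xb5, mem[0x0c]=0x36, mem[0x08]=0x36, mem[0x09]=0x43

MEM[0x18,0x06,0x0c,0x08,0x09] = 36 b5 36 36 43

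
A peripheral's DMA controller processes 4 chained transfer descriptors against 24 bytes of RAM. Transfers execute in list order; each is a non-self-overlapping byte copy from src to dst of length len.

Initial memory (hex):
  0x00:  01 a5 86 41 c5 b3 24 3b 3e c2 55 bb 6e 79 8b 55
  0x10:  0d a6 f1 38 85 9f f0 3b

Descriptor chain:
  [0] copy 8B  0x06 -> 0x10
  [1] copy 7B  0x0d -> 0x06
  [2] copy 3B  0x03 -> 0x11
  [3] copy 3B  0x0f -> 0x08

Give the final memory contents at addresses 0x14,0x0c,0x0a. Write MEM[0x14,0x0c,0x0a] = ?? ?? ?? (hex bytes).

D0: mem[0x10..0x17] <- [24 3b 3e c2 55 bb 6e 79]
D1: mem[0x06..0x0c] <- [79 8b 55 24 3b 3e c2]
D2: mem[0x11..0x13] <- [41 c5 b3]
D3: mem[0x08..0x0a] <- [55 24 41]
query mem[0x14]=0x55, mem[0x0c]=0xc2, mem[0x0a]=0x41

MEM[0x14,0x0c,0x0a] = 55 c2 41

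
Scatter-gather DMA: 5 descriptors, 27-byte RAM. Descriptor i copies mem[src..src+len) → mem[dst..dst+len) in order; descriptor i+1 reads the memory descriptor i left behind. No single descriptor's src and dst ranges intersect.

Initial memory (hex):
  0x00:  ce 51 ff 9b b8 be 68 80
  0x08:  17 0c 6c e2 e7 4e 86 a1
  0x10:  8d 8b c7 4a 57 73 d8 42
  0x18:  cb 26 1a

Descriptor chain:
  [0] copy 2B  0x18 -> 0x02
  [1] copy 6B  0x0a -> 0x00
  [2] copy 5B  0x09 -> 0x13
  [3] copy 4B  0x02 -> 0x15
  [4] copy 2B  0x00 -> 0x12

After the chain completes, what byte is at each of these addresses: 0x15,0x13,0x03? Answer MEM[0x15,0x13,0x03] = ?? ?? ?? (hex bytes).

MEM[0x15,0x13,0x03] = e7 e2 4e

[0] 0x18->0x02 len=2 : cb 26
[1] 0x0a->0x00 len=6 : 6c e2 e7 4e 86 a1
[2] 0x09->0x13 len=5 : 0c 6c e2 e7 4e
[3] 0x02->0x15 len=4 : e7 4e 86 a1
[4] 0x00->0x12 len=2 : 6c e2
query mem[0x15]=0xe7, mem[0x13]=0xe2, mem[0x03]=0x4e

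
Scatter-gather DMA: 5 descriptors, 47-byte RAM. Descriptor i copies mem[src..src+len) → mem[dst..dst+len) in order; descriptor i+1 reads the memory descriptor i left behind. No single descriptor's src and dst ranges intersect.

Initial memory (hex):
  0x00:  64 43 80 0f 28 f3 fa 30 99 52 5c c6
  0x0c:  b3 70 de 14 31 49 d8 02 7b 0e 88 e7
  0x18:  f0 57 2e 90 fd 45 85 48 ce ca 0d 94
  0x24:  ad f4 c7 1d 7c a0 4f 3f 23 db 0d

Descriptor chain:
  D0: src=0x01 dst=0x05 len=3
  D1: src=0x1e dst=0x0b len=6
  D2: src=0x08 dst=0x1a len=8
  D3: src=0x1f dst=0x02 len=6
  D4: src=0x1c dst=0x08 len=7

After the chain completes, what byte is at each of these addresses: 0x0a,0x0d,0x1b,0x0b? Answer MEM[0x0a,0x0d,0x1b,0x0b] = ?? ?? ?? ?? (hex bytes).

[0] 0x01->0x05 len=3 : 43 80 0f
[1] 0x1e->0x0b len=6 : 85 48 ce ca 0d 94
[2] 0x08->0x1a len=8 : 99 52 5c 85 48 ce ca 0d
[3] 0x1f->0x02 len=6 : ce ca 0d 0d 94 ad
[4] 0x1c->0x08 len=7 : 5c 85 48 ce ca 0d 0d
query mem[0x0a]=0x48, mem[0x0d]=0x0d, mem[0x1b]=0x52, mem[0x0b]=0xce

MEM[0x0a,0x0d,0x1b,0x0b] = 48 0d 52 ce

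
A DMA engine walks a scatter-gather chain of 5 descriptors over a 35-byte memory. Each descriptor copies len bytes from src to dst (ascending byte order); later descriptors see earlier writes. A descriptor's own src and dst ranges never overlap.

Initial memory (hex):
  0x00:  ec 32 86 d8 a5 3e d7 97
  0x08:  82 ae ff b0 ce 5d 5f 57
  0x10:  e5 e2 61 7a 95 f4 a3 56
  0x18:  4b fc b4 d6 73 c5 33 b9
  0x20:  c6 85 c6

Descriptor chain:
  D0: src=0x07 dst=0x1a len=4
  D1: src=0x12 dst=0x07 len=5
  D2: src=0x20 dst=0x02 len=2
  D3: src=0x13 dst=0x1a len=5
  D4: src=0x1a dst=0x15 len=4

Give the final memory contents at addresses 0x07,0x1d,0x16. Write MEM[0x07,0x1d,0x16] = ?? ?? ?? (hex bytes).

MEM[0x07,0x1d,0x16] = 61 a3 95

[0] 0x07->0x1a len=4 : 97 82 ae ff
[1] 0x12->0x07 len=5 : 61 7a 95 f4 a3
[2] 0x20->0x02 len=2 : c6 85
[3] 0x13->0x1a len=5 : 7a 95 f4 a3 56
[4] 0x1a->0x15 len=4 : 7a 95 f4 a3
query mem[0x07]=0x61, mem[0x1d]=0xa3, mem[0x16]=0x95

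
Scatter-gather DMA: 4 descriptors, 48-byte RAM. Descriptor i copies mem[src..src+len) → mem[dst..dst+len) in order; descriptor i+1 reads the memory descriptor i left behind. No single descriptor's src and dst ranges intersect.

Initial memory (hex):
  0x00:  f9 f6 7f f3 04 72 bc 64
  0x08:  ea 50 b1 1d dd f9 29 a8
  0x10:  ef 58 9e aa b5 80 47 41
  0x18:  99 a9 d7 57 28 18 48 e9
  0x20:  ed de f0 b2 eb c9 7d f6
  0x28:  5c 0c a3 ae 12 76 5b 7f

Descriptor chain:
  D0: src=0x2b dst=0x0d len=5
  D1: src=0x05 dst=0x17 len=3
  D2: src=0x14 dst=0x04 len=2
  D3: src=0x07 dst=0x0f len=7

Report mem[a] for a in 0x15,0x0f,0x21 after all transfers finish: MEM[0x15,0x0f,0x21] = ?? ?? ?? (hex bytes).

  after D0: wrote 5B at 0x0d = ae12765b7f
  after D1: wrote 3B at 0x17 = 72bc64
  after D2: wrote 2B at 0x04 = b580
  after D3: wrote 7B at 0x0f = 64ea50b11dddae
query mem[0x15]=0xae, mem[0x0f]=0x64, mem[0x21]=0xde

MEM[0x15,0x0f,0x21] = ae 64 de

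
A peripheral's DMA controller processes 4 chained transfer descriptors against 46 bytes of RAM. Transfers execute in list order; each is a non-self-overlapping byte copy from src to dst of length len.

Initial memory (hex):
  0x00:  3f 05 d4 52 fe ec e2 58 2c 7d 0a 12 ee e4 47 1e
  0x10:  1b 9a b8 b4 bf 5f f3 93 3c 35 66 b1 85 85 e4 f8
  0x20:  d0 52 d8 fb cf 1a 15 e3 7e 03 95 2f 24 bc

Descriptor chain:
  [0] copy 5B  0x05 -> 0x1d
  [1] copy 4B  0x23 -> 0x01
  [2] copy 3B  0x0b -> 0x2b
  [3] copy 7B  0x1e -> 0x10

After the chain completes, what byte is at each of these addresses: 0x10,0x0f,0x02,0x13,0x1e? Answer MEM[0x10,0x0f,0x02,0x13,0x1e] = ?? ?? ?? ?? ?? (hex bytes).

  after D0: wrote 5B at 0x1d = ece2582c7d
  after D1: wrote 4B at 0x01 = fbcf1a15
  after D2: wrote 3B at 0x2b = 12eee4
  after D3: wrote 7B at 0x10 = e2582c7dd8fbcf
query mem[0x10]=0xe2, mem[0x0f]=0x1e, mem[0x02]=0xcf, mem[0x13]=0x7d, mem[0x1e]=0xe2

MEM[0x10,0x0f,0x02,0x13,0x1e] = e2 1e cf 7d e2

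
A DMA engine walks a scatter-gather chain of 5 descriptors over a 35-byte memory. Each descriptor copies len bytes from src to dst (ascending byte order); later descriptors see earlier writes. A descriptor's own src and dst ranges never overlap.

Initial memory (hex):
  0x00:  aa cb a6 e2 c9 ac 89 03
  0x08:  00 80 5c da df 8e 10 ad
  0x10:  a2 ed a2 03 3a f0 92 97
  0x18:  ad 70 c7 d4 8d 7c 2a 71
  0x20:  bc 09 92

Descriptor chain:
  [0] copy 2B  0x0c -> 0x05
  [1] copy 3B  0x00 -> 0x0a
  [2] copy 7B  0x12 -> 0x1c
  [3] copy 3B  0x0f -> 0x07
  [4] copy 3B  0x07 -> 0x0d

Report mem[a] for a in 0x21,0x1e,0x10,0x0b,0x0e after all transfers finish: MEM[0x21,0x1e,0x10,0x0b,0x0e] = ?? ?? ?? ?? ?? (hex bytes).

MEM[0x21,0x1e,0x10,0x0b,0x0e] = 97 3a a2 cb a2

  after D0: wrote 2B at 0x05 = df8e
  after D1: wrote 3B at 0x0a = aacba6
  after D2: wrote 7B at 0x1c = a2033af09297ad
  after D3: wrote 3B at 0x07 = ada2ed
  after D4: wrote 3B at 0x0d = ada2ed
query mem[0x21]=0x97, mem[0x1e]=0x3a, mem[0x10]=0xa2, mem[0x0b]=0xcb, mem[0x0e]=0xa2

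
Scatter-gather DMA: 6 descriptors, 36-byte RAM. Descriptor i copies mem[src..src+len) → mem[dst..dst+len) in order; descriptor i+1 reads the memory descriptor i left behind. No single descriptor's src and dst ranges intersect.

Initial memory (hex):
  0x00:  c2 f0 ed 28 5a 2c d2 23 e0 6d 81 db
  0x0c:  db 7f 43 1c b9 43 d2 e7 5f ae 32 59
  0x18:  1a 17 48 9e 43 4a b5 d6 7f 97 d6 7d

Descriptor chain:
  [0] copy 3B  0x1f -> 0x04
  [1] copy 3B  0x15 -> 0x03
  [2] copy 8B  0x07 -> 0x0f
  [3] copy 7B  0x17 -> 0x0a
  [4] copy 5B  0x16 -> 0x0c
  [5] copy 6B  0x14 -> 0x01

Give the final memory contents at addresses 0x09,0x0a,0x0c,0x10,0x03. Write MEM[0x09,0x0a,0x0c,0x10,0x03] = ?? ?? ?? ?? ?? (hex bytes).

#0 dst[0x04+3] := {0xd6,0x7f,0x97}
#1 dst[0x03+3] := {0xae,0x32,0x59}
#2 dst[0x0f+8] := {0x23,0xe0,0x6d,0x81,0xdb,0xdb,0x7f,0x43}
#3 dst[0x0a+7] := {0x59,0x1a,0x17,0x48,0x9e,0x43,0x4a}
#4 dst[0x0c+5] := {0x43,0x59,0x1a,0x17,0x48}
#5 dst[0x01+6] := {0xdb,0x7f,0x43,0x59,0x1a,0x17}
query mem[0x09]=0x6d, mem[0x0a]=0x59, mem[0x0c]=0x43, mem[0x10]=0x48, mem[0x03]=0x43

MEM[0x09,0x0a,0x0c,0x10,0x03] = 6d 59 43 48 43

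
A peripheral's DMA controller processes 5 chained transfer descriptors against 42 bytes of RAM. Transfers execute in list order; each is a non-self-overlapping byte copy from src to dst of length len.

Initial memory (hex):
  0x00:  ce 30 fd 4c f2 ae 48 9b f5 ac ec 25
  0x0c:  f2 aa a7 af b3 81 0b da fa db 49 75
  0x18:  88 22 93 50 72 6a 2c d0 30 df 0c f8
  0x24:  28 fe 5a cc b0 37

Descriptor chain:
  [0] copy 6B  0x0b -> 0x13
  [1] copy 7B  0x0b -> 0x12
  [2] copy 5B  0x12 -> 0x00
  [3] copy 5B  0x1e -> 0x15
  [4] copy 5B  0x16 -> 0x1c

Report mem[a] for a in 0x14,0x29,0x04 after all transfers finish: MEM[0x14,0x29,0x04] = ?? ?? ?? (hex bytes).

#0 dst[0x13+6] := {0x25,0xf2,0xaa,0xa7,0xaf,0xb3}
#1 dst[0x12+7] := {0x25,0xf2,0xaa,0xa7,0xaf,0xb3,0x81}
#2 dst[0x00+5] := {0x25,0xf2,0xaa,0xa7,0xaf}
#3 dst[0x15+5] := {0x2c,0xd0,0x30,0xdf,0x0c}
#4 dst[0x1c+5] := {0xd0,0x30,0xdf,0x0c,0x93}
query mem[0x14]=0xaa, mem[0x29]=0x37, mem[0x04]=0xaf

MEM[0x14,0x29,0x04] = aa 37 af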